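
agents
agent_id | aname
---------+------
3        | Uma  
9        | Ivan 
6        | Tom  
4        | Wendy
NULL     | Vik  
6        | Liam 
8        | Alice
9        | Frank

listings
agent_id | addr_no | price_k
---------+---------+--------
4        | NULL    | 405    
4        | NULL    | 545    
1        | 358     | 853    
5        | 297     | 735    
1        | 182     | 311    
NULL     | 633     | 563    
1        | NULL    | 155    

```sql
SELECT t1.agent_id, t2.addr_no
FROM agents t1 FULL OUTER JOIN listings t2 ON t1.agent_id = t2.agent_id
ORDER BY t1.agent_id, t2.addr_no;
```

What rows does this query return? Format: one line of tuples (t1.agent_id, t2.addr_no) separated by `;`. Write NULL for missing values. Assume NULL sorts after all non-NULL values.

FULL OUTER JOIN keeps every row from both sides; unmatched rows get NULL for the other side's columns.
Matching on t1.agent_id = t2.agent_id. A NULL in a compared column never satisfies the condition.
Matched pairs: 2; unmatched t1 rows kept: 7; unmatched t2 rows kept: 5.

(3, NULL); (4, NULL); (4, NULL); (6, NULL); (6, NULL); (8, NULL); (9, NULL); (9, NULL); (NULL, 182); (NULL, 297); (NULL, 358); (NULL, 633); (NULL, NULL); (NULL, NULL)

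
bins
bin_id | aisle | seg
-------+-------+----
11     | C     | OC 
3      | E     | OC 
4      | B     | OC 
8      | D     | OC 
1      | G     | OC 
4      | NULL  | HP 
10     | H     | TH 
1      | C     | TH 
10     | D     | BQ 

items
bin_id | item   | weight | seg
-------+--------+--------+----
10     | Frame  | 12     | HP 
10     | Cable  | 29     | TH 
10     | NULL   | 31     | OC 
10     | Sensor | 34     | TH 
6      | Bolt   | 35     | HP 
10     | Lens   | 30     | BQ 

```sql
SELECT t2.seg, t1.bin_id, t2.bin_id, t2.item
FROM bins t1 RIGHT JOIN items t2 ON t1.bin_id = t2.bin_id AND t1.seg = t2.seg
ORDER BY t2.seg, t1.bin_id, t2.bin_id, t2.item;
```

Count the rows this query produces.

RIGHT JOIN keeps every row from `items`; unmatched rows get NULL for `bins`'s columns.
Matching on t1.bin_id = t2.bin_id AND t1.seg = t2.seg.
- bin_id=11, seg=OC: no matching t2 row.
- bin_id=3, seg=OC: no matching t2 row.
- bin_id=4, seg=OC: no matching t2 row.
- bin_id=8, seg=OC: no matching t2 row.
- bin_id=1, seg=OC: no matching t2 row.
- bin_id=4, seg=HP: no matching t2 row.
- bin_id=10, seg=TH: 2 matching t2 row(s), so 2 row(s) emitted.
- bin_id=1, seg=TH: no matching t2 row.
- bin_id=10, seg=BQ: 1 matching t2 row(s), so 1 row(s) emitted.
- plus 3 unmatched t2 row(s), each kept with NULL t1 columns.
Total: 3 matched + 3 padded = 6 rows.

6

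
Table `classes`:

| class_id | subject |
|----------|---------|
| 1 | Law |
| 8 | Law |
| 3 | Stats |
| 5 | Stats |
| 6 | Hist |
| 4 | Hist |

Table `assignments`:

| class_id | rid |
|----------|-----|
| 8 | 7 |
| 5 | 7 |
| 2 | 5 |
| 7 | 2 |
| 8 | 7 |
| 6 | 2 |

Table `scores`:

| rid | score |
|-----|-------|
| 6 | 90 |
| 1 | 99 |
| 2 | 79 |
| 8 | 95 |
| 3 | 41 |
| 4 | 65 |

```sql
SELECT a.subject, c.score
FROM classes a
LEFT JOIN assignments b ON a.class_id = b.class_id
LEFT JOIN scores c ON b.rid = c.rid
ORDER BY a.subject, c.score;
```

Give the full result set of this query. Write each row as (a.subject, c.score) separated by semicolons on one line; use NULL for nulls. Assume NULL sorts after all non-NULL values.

(Hist, 79); (Hist, NULL); (Law, NULL); (Law, NULL); (Law, NULL); (Stats, NULL); (Stats, NULL)

Step 1 — a LEFT JOIN b on class_id → 7 row(s).
Then LEFT JOIN `scores c` on rid: each of those 7 rows is kept; rows whose b.rid has no match in c get NULL for c's columns.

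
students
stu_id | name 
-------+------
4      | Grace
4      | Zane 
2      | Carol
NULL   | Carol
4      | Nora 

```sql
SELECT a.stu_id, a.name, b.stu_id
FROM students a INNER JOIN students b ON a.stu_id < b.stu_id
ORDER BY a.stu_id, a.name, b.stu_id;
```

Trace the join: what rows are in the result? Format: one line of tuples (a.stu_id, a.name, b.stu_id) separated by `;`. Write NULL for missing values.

(2, Carol, 4); (2, Carol, 4); (2, Carol, 4)

INNER JOIN keeps only pairs where the ON condition holds.
Matching on a.stu_id < b.stu_id. A NULL in a compared column never satisfies the condition.
Matched pairs: 3.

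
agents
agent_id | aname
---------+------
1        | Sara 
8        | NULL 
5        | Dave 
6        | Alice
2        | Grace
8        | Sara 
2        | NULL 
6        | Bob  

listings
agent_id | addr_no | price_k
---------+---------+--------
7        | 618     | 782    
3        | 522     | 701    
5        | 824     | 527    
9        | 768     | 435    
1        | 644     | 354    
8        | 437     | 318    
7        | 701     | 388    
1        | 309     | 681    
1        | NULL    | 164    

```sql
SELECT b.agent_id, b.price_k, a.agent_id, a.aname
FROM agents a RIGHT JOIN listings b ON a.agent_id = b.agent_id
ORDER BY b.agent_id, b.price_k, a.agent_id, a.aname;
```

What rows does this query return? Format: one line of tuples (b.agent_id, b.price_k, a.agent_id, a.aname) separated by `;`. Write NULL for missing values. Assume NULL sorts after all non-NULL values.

RIGHT JOIN keeps every row from `listings`; unmatched rows get NULL for `agents`'s columns.
Matching on a.agent_id = b.agent_id.
Matched pairs: 6; unmatched b rows kept: 4.

(1, 164, 1, Sara); (1, 354, 1, Sara); (1, 681, 1, Sara); (3, 701, NULL, NULL); (5, 527, 5, Dave); (7, 388, NULL, NULL); (7, 782, NULL, NULL); (8, 318, 8, Sara); (8, 318, 8, NULL); (9, 435, NULL, NULL)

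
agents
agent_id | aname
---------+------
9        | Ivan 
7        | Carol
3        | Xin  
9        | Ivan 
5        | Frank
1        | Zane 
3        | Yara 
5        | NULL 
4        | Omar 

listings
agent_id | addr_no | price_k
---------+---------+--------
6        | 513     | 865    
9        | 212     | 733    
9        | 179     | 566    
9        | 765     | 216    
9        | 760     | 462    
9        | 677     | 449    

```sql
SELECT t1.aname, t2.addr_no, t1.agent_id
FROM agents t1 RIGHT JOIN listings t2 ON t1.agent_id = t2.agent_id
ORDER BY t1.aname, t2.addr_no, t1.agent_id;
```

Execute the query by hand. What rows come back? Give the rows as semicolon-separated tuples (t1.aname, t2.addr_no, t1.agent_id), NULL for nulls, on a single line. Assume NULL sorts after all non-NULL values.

RIGHT JOIN keeps every row from `listings`; unmatched rows get NULL for `agents`'s columns.
Matching on t1.agent_id = t2.agent_id.
Matched pairs: 10; unmatched t2 rows kept: 1.

(Ivan, 179, 9); (Ivan, 179, 9); (Ivan, 212, 9); (Ivan, 212, 9); (Ivan, 677, 9); (Ivan, 677, 9); (Ivan, 760, 9); (Ivan, 760, 9); (Ivan, 765, 9); (Ivan, 765, 9); (NULL, 513, NULL)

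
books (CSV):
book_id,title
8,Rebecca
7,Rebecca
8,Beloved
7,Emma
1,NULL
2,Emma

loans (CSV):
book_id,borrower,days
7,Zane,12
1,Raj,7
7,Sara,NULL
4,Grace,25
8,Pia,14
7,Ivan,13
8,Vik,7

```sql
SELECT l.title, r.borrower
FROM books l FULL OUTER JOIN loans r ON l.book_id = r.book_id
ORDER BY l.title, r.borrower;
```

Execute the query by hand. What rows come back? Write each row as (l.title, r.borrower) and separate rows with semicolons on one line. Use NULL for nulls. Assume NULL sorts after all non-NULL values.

(Beloved, Pia); (Beloved, Vik); (Emma, Ivan); (Emma, Sara); (Emma, Zane); (Emma, NULL); (Rebecca, Ivan); (Rebecca, Pia); (Rebecca, Sara); (Rebecca, Vik); (Rebecca, Zane); (NULL, Grace); (NULL, Raj)

FULL OUTER JOIN keeps every row from both sides; unmatched rows get NULL for the other side's columns.
Matching on l.book_id = r.book_id.
- book_id=8: 2 matching r row(s), so 2 row(s) emitted.
- book_id=7: 3 matching r row(s), so 3 row(s) emitted.
- book_id=8: 2 matching r row(s), so 2 row(s) emitted.
- book_id=7: 3 matching r row(s), so 3 row(s) emitted.
- book_id=1: 1 matching r row(s), so 1 row(s) emitted.
- book_id=2: no r row matches, row kept with r columns NULL.
- 1 r row(s) had no l match → kept, l columns NULL.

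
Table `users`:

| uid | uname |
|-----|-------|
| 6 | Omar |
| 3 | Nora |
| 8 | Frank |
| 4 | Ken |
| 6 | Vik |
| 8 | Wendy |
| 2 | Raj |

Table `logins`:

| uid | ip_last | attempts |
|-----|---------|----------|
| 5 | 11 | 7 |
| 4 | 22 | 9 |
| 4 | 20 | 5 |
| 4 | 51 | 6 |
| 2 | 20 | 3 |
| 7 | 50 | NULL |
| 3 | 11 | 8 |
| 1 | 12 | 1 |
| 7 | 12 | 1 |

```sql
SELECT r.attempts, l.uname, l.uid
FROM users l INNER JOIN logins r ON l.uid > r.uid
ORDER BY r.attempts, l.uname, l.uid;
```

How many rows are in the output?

38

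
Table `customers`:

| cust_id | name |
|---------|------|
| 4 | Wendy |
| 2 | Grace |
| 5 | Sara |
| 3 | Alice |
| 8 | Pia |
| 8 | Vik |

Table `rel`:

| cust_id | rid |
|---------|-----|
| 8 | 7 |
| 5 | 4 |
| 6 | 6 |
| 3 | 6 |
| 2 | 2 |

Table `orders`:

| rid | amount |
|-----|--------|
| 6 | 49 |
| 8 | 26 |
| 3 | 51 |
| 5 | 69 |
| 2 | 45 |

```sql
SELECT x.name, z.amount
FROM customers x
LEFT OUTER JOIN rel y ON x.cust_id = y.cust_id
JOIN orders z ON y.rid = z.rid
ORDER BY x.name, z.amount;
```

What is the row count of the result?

Joins associate left-to-right: customers LEFT JOIN rel on cust_id gives 6 intermediate row(s).
Then INNER JOIN `orders z` on rid: keep only rows whose y.rid appears in z.
Result: 2 row(s).

2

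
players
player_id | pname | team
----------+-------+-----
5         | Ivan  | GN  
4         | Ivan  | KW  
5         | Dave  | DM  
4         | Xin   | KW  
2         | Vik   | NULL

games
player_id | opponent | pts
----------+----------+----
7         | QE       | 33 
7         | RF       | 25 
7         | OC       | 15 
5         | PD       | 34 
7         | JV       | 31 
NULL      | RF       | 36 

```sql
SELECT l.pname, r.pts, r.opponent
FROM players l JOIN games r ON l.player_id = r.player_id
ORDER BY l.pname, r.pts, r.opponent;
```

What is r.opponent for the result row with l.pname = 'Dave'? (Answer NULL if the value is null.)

INNER JOIN keeps only pairs where the ON condition holds.
Matching on l.player_id = r.player_id. A NULL in a compared column never satisfies the condition.
- player_id=5: 1 matching r row(s), so 1 row(s) emitted.
- player_id=4: no matching r row, dropped.
- player_id=5: 1 matching r row(s), so 1 row(s) emitted.
- player_id=4: no matching r row, dropped.
- player_id=2: no matching r row, dropped.

PD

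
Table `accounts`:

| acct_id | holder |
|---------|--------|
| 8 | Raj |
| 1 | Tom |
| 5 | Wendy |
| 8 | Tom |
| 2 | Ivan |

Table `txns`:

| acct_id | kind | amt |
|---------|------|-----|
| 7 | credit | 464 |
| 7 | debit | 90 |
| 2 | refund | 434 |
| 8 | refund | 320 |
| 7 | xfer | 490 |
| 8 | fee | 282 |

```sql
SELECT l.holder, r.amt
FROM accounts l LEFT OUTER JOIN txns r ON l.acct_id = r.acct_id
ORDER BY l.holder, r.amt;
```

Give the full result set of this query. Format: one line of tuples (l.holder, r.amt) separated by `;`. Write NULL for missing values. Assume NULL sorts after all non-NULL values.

(Ivan, 434); (Raj, 282); (Raj, 320); (Tom, 282); (Tom, 320); (Tom, NULL); (Wendy, NULL)

LEFT JOIN keeps every row from `accounts`; unmatched rows get NULL for `txns`'s columns.
Matching on l.acct_id = r.acct_id.
- acct_id=8: 2 matching r row(s), so 2 row(s) emitted.
- acct_id=1: no r row matches, row kept with r columns NULL.
- acct_id=5: no r row matches, row kept with r columns NULL.
- acct_id=8: 2 matching r row(s), so 2 row(s) emitted.
- acct_id=2: 1 matching r row(s), so 1 row(s) emitted.
After projecting and ordering:
l.holder | r.amt
Ivan | 434
Raj | 282
Raj | 320
Tom | 282
Tom | 320
Tom | NULL
Wendy | NULL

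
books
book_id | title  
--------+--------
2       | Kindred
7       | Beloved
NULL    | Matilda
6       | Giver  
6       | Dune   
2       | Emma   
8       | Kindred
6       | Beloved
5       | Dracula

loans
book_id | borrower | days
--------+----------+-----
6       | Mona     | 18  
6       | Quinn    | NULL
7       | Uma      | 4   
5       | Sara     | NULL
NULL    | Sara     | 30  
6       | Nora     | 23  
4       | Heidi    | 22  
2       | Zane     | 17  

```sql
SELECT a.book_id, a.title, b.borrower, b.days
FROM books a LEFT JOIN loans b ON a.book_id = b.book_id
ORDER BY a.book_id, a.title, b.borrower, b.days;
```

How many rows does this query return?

15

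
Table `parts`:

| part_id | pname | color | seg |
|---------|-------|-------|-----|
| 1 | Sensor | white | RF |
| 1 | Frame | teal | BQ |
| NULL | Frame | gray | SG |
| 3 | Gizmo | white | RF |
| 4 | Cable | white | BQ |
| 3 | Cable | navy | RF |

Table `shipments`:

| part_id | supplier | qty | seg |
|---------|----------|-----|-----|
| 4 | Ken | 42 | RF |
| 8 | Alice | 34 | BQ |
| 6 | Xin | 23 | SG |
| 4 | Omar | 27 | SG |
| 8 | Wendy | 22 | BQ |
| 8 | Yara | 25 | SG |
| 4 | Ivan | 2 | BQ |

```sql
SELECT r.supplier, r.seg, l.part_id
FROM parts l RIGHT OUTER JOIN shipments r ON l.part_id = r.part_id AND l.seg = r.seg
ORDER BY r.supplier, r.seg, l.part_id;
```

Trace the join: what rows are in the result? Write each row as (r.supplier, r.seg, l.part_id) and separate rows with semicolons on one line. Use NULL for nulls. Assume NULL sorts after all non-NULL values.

(Alice, BQ, NULL); (Ivan, BQ, 4); (Ken, RF, NULL); (Omar, SG, NULL); (Wendy, BQ, NULL); (Xin, SG, NULL); (Yara, SG, NULL)

RIGHT JOIN keeps every row from `shipments`; unmatched rows get NULL for `parts`'s columns.
Matching on l.part_id = r.part_id AND l.seg = r.seg. A NULL in a compared column never satisfies the condition.
- part_id=1, seg=RF: no matching r row.
- part_id=1, seg=BQ: no matching r row.
- part_id=NULL, seg=SG: no matching r row.
- part_id=3, seg=RF: no matching r row.
- part_id=4, seg=BQ: 1 matching r row(s), so 1 row(s) emitted.
- part_id=3, seg=RF: no matching r row.
- plus 6 unmatched r row(s), each kept with NULL l columns.
After projecting and ordering:
r.supplier | r.seg | l.part_id
Alice | BQ | NULL
Ivan | BQ | 4
Ken | RF | NULL
Omar | SG | NULL
Wendy | BQ | NULL
Xin | SG | NULL
Yara | SG | NULL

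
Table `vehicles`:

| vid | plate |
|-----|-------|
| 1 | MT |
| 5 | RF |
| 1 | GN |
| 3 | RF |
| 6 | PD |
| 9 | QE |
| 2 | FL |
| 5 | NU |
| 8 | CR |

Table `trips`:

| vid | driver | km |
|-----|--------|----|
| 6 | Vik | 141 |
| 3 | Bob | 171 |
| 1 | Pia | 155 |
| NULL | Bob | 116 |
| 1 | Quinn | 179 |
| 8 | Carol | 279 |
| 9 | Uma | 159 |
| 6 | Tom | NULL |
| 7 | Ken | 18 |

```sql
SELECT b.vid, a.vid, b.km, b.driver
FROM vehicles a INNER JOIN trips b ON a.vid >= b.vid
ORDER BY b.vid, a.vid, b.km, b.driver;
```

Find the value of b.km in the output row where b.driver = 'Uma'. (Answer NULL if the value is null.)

INNER JOIN keeps only pairs where the ON condition holds.
Matching on a.vid >= b.vid. A NULL in a compared column never satisfies the condition.
Matched pairs: 35.

159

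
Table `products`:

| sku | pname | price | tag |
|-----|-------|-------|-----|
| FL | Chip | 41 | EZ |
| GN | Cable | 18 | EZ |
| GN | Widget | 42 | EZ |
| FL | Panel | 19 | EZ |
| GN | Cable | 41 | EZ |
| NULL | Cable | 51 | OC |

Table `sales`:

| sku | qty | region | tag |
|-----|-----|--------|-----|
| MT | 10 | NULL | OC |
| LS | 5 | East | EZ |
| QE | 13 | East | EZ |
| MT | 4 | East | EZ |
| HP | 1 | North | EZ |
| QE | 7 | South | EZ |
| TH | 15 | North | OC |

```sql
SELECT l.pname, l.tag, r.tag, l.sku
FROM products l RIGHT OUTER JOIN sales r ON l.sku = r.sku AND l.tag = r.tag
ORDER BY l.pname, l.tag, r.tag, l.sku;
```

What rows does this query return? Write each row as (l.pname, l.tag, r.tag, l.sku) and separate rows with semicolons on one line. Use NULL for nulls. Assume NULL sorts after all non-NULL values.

RIGHT JOIN keeps every row from `sales`; unmatched rows get NULL for `products`'s columns.
Matching on l.sku = r.sku AND l.tag = r.tag. A NULL in a compared column never satisfies the condition.
- l[0] sku=FL, tag=EZ → no match.
- l[1] sku=GN, tag=EZ → no match.
- l[2] sku=GN, tag=EZ → no match.
- l[3] sku=FL, tag=EZ → no match.
- l[4] sku=GN, tag=EZ → no match.
- l[5] sku=NULL, tag=OC → no match.
- 7 row(s) from r found no l partner → padded with NULL.
After projecting and ordering:
l.pname | l.tag | r.tag | l.sku
NULL | NULL | EZ | NULL
NULL | NULL | EZ | NULL
NULL | NULL | EZ | NULL
NULL | NULL | EZ | NULL
NULL | NULL | EZ | NULL
NULL | NULL | OC | NULL
NULL | NULL | OC | NULL

(NULL, NULL, EZ, NULL); (NULL, NULL, EZ, NULL); (NULL, NULL, EZ, NULL); (NULL, NULL, EZ, NULL); (NULL, NULL, EZ, NULL); (NULL, NULL, OC, NULL); (NULL, NULL, OC, NULL)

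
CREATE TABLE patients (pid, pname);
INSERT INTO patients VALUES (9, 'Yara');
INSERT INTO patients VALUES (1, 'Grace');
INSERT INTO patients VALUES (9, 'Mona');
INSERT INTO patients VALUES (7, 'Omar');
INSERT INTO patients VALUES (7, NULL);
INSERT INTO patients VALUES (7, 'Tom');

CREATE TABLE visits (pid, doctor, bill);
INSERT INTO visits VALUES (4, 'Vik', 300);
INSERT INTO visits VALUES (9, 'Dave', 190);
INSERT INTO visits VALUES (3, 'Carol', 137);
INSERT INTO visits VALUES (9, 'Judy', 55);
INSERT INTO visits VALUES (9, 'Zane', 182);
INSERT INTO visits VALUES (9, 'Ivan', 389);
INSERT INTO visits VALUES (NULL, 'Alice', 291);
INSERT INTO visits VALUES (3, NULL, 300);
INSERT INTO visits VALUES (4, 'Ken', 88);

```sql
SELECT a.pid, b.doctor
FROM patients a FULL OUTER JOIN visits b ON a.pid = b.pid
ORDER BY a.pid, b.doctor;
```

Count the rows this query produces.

17

FULL OUTER JOIN keeps every row from both sides; unmatched rows get NULL for the other side's columns.
Matching on a.pid = b.pid. A NULL in a compared column never satisfies the condition.
- a row (pid=9): matches 4 b row(s) → 4 output row(s).
- a row (pid=1): no match → kept, b columns NULL.
- a row (pid=9): matches 4 b row(s) → 4 output row(s).
- a row (pid=7): no match → kept, b columns NULL.
- a row (pid=7): no match → kept, b columns NULL.
- a row (pid=7): no match → kept, b columns NULL.
- plus 5 unmatched b row(s), each kept with NULL a columns.
Total: 8 matched + 9 padded = 17 rows.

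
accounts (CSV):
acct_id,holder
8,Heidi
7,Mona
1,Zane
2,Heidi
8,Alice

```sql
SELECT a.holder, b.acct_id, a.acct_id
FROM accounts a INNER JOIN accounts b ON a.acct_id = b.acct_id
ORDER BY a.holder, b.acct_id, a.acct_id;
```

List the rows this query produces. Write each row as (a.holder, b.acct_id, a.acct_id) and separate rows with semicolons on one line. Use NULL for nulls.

INNER JOIN keeps only pairs where the ON condition holds.
Matching on a.acct_id = b.acct_id.
- a[0] acct_id=8 → 2 match(es) in b → 2 row(s).
- a[1] acct_id=7 → 1 match(es) in b → 1 row(s).
- a[2] acct_id=1 → 1 match(es) in b → 1 row(s).
- a[3] acct_id=2 → 1 match(es) in b → 1 row(s).
- a[4] acct_id=8 → 2 match(es) in b → 2 row(s).
After projecting and ordering:
a.holder | b.acct_id | a.acct_id
Alice | 8 | 8
Alice | 8 | 8
Heidi | 2 | 2
Heidi | 8 | 8
Heidi | 8 | 8
Mona | 7 | 7
Zane | 1 | 1

(Alice, 8, 8); (Alice, 8, 8); (Heidi, 2, 2); (Heidi, 8, 8); (Heidi, 8, 8); (Mona, 7, 7); (Zane, 1, 1)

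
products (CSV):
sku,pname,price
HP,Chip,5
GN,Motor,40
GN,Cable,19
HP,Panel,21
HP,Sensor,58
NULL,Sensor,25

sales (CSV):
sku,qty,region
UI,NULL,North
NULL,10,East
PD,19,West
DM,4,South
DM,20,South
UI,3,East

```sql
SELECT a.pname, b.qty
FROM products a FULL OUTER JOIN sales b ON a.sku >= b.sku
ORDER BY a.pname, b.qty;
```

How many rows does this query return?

15

FULL OUTER JOIN keeps every row from both sides; unmatched rows get NULL for the other side's columns.
Matching on a.sku >= b.sku. A NULL in a compared column never satisfies the condition.
Matched pairs: 10; unmatched a rows kept: 1; unmatched b rows kept: 4.
Total: 10 matched + 5 padded = 15 rows.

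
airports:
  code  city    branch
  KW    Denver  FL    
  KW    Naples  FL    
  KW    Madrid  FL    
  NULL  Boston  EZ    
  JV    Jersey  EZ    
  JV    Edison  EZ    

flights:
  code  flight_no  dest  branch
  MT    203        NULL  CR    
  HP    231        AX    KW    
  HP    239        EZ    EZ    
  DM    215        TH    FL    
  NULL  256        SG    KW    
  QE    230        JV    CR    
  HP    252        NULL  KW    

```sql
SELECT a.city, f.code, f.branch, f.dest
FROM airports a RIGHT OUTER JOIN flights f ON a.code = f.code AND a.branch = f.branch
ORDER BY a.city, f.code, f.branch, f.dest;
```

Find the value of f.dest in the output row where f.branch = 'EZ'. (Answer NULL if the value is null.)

RIGHT JOIN keeps every row from `flights`; unmatched rows get NULL for `airports`'s columns.
Matching on a.code = f.code AND a.branch = f.branch. A NULL in a compared column never satisfies the condition.
- a[0] code=KW, branch=FL → no match.
- a[1] code=KW, branch=FL → no match.
- a[2] code=KW, branch=FL → no match.
- a[3] code=NULL, branch=EZ → no match.
- a[4] code=JV, branch=EZ → no match.
- a[5] code=JV, branch=EZ → no match.
- plus 7 unmatched f row(s), each kept with NULL a columns.

EZ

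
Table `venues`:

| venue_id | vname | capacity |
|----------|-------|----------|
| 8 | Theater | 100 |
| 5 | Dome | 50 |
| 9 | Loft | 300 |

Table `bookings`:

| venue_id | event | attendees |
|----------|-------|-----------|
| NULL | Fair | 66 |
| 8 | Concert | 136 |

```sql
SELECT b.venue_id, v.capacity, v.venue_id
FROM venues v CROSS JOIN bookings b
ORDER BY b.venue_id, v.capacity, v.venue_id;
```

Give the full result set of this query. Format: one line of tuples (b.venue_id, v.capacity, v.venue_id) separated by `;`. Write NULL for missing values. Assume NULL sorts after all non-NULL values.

(8, 50, 5); (8, 100, 8); (8, 300, 9); (NULL, 50, 5); (NULL, 100, 8); (NULL, 300, 9)

CROSS JOIN pairs every row of `venues` with every row of `bookings`: 3 × 2 = 6 rows.
After projecting and ordering:
b.venue_id | v.capacity | v.venue_id
8 | 50 | 5
8 | 100 | 8
8 | 300 | 9
NULL | 50 | 5
NULL | 100 | 8
NULL | 300 | 9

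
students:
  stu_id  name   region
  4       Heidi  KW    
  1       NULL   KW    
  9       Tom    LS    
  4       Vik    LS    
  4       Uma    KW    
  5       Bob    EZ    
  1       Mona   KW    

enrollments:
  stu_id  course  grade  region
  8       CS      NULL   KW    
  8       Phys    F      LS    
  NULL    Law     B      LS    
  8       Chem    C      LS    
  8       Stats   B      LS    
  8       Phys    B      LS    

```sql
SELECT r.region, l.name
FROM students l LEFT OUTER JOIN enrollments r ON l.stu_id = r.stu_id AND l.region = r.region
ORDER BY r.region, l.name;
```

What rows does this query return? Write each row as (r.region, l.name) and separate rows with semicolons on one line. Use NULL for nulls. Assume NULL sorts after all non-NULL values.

LEFT JOIN keeps every row from `students`; unmatched rows get NULL for `enrollments`'s columns.
Matching on l.stu_id = r.stu_id AND l.region = r.region. A NULL in a compared column never satisfies the condition.
- l[0] stu_id=4, region=KW → no match; kept with NULLs on the r side.
- l[1] stu_id=1, region=KW → no match; kept with NULLs on the r side.
- l[2] stu_id=9, region=LS → no match; kept with NULLs on the r side.
- l[3] stu_id=4, region=LS → no match; kept with NULLs on the r side.
- l[4] stu_id=4, region=KW → no match; kept with NULLs on the r side.
- l[5] stu_id=5, region=EZ → no match; kept with NULLs on the r side.
- l[6] stu_id=1, region=KW → no match; kept with NULLs on the r side.
After projecting and ordering:
r.region | l.name
NULL | Bob
NULL | Heidi
NULL | Mona
NULL | Tom
NULL | Uma
NULL | Vik
NULL | NULL

(NULL, Bob); (NULL, Heidi); (NULL, Mona); (NULL, Tom); (NULL, Uma); (NULL, Vik); (NULL, NULL)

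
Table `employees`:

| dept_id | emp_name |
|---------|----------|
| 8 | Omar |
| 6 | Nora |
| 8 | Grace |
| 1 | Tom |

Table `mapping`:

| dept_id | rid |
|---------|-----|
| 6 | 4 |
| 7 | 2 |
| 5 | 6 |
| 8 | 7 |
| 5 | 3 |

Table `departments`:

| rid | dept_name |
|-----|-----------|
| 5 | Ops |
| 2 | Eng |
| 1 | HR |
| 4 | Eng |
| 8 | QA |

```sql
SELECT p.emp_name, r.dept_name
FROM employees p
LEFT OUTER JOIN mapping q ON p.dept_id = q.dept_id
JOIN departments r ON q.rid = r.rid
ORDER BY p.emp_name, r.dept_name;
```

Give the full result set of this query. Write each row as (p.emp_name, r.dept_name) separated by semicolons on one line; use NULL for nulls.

Evaluate left to right. First `employees p LEFT JOIN mapping q` on dept_id: 4 row(s).
Then INNER JOIN `departments r` on rid: keep only rows whose q.rid appears in r.

(Nora, Eng)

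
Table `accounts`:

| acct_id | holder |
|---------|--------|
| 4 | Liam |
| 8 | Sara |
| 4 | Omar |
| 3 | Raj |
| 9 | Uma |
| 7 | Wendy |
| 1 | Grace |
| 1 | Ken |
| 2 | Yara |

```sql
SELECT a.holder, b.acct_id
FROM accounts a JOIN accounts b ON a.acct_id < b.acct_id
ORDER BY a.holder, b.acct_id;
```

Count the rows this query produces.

34

INNER JOIN keeps only pairs where the ON condition holds.
Matching on a.acct_id < b.acct_id.
Matched pairs: 34.
Total: 34 rows.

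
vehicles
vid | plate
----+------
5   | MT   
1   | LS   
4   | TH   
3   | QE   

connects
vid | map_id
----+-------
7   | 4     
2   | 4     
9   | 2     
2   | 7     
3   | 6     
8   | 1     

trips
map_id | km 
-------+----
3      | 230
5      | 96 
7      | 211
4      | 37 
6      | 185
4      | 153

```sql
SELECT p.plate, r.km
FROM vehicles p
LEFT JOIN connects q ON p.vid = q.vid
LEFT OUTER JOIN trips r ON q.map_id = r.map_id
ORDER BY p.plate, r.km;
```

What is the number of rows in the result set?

4

Evaluate left to right. First `vehicles p LEFT JOIN connects q` on vid: 4 row(s).
Then LEFT JOIN `trips r` on map_id: each of those 4 rows is kept; rows whose q.map_id has no match in r get NULL for r's columns.
Result: 4 row(s).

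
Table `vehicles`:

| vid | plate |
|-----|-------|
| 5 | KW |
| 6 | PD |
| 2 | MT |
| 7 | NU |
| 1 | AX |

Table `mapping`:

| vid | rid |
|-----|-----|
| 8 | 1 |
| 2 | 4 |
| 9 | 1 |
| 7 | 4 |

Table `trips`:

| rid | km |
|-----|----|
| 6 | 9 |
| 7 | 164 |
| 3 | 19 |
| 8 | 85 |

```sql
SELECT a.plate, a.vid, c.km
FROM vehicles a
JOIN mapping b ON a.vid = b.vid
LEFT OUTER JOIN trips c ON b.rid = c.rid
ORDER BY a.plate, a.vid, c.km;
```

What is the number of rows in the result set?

2

Joins associate left-to-right: vehicles INNER JOIN mapping on vid gives 2 intermediate row(s).
Then LEFT JOIN `trips c` on rid: each of those 2 rows is kept; rows whose b.rid has no match in c get NULL for c's columns.
Result: 2 row(s).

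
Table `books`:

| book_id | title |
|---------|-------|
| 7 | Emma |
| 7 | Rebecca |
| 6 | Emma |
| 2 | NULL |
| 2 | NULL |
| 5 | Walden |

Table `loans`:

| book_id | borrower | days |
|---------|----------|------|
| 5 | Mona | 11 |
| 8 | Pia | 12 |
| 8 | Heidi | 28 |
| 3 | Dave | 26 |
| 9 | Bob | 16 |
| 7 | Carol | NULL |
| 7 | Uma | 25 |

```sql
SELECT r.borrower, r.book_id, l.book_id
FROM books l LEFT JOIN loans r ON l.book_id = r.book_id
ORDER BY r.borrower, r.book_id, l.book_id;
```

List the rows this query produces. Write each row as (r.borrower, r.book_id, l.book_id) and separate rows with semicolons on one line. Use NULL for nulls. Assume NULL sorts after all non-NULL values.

(Carol, 7, 7); (Carol, 7, 7); (Mona, 5, 5); (Uma, 7, 7); (Uma, 7, 7); (NULL, NULL, 2); (NULL, NULL, 2); (NULL, NULL, 6)

LEFT JOIN keeps every row from `books`; unmatched rows get NULL for `loans`'s columns.
Matching on l.book_id = r.book_id.
- book_id=7: 2 matching r row(s), so 2 row(s) emitted.
- book_id=7: 2 matching r row(s), so 2 row(s) emitted.
- book_id=6: no r row matches, row kept with r columns NULL.
- book_id=2: no r row matches, row kept with r columns NULL.
- book_id=2: no r row matches, row kept with r columns NULL.
- book_id=5: 1 matching r row(s), so 1 row(s) emitted.
After projecting and ordering:
r.borrower | r.book_id | l.book_id
Carol | 7 | 7
Carol | 7 | 7
Mona | 5 | 5
Uma | 7 | 7
Uma | 7 | 7
NULL | NULL | 2
NULL | NULL | 2
NULL | NULL | 6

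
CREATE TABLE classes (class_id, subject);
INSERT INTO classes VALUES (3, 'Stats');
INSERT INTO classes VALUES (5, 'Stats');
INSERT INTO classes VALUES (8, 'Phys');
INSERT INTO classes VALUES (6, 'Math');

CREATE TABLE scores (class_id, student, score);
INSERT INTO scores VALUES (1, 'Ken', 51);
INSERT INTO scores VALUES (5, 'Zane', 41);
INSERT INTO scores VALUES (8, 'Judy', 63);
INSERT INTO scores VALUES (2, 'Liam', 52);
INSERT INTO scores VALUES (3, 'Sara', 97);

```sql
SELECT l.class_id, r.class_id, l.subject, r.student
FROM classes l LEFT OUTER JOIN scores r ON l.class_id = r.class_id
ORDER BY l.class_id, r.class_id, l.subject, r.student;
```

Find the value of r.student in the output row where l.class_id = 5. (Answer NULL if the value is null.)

Zane

LEFT JOIN keeps every row from `classes`; unmatched rows get NULL for `scores`'s columns.
Matching on l.class_id = r.class_id.
- l[0] class_id=3 → 1 match(es) in r → 1 row(s).
- l[1] class_id=5 → 1 match(es) in r → 1 row(s).
- l[2] class_id=8 → 1 match(es) in r → 1 row(s).
- l[3] class_id=6 → no match; kept with NULLs on the r side.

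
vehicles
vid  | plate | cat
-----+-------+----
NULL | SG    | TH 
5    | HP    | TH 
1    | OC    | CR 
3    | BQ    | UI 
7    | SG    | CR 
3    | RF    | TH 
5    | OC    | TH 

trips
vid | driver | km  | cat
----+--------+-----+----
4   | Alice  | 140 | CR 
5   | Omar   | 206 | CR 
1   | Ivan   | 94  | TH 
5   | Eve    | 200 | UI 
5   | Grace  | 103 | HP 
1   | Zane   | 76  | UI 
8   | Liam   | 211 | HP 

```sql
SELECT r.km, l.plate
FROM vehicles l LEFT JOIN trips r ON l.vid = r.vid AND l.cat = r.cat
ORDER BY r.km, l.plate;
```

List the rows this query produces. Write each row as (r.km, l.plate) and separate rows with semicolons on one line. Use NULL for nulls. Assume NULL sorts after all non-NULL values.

LEFT JOIN keeps every row from `vehicles`; unmatched rows get NULL for `trips`'s columns.
Matching on l.vid = r.vid AND l.cat = r.cat. A NULL in a compared column never satisfies the condition.
- vid=NULL, cat=TH: no r row matches, row kept with r columns NULL.
- vid=5, cat=TH: no r row matches, row kept with r columns NULL.
- vid=1, cat=CR: no r row matches, row kept with r columns NULL.
- vid=3, cat=UI: no r row matches, row kept with r columns NULL.
- vid=7, cat=CR: no r row matches, row kept with r columns NULL.
- vid=3, cat=TH: no r row matches, row kept with r columns NULL.
- vid=5, cat=TH: no r row matches, row kept with r columns NULL.
After projecting and ordering:
r.km | l.plate
NULL | BQ
NULL | HP
NULL | OC
NULL | OC
NULL | RF
NULL | SG
NULL | SG

(NULL, BQ); (NULL, HP); (NULL, OC); (NULL, OC); (NULL, RF); (NULL, SG); (NULL, SG)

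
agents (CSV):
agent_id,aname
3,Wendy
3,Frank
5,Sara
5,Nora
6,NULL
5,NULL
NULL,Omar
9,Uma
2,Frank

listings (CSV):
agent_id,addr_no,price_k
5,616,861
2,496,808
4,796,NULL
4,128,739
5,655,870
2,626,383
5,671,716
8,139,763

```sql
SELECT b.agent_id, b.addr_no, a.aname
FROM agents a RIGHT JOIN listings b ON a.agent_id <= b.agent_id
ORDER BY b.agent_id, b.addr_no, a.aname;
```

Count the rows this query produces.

33

RIGHT JOIN keeps every row from `listings`; unmatched rows get NULL for `agents`'s columns.
Matching on a.agent_id <= b.agent_id. A NULL in a compared column never satisfies the condition.
- a[0] agent_id=3 → 6 match(es) in b → 6 row(s).
- a[1] agent_id=3 → 6 match(es) in b → 6 row(s).
- a[2] agent_id=5 → 4 match(es) in b → 4 row(s).
- a[3] agent_id=5 → 4 match(es) in b → 4 row(s).
- a[4] agent_id=6 → 1 match(es) in b → 1 row(s).
- a[5] agent_id=5 → 4 match(es) in b → 4 row(s).
- a[6] agent_id=NULL → no match.
- a[7] agent_id=9 → no match.
- a[8] agent_id=2 → 8 match(es) in b → 8 row(s).
- every b row matched at least one a row.
Total: 33 rows.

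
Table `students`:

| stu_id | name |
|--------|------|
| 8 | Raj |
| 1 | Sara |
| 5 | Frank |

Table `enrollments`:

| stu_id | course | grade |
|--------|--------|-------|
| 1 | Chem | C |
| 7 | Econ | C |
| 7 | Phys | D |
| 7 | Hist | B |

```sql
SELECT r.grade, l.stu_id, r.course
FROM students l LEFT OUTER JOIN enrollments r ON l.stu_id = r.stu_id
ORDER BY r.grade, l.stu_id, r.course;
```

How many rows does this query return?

3

LEFT JOIN keeps every row from `students`; unmatched rows get NULL for `enrollments`'s columns.
Matching on l.stu_id = r.stu_id.
- l[0] stu_id=8 → no match; kept with NULLs on the r side.
- l[1] stu_id=1 → 1 match(es) in r → 1 row(s).
- l[2] stu_id=5 → no match; kept with NULLs on the r side.
Total: 1 matched + 2 padded = 3 rows.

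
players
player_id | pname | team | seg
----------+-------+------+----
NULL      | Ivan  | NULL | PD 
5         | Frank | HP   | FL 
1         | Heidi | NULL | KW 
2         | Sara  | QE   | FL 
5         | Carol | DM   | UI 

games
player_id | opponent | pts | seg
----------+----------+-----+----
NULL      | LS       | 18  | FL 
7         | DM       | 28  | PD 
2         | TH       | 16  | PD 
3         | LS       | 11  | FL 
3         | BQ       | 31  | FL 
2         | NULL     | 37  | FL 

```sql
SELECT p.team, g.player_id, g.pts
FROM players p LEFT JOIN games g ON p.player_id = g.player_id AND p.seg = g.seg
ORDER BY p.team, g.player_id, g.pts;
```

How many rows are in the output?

5

LEFT JOIN keeps every row from `players`; unmatched rows get NULL for `games`'s columns.
Matching on p.player_id = g.player_id AND p.seg = g.seg. A NULL in a compared column never satisfies the condition.
- p[0] player_id=NULL, seg=PD → no match; kept with NULLs on the g side.
- p[1] player_id=5, seg=FL → no match; kept with NULLs on the g side.
- p[2] player_id=1, seg=KW → no match; kept with NULLs on the g side.
- p[3] player_id=2, seg=FL → 1 match(es) in g → 1 row(s).
- p[4] player_id=5, seg=UI → no match; kept with NULLs on the g side.
Total: 1 matched + 4 padded = 5 rows.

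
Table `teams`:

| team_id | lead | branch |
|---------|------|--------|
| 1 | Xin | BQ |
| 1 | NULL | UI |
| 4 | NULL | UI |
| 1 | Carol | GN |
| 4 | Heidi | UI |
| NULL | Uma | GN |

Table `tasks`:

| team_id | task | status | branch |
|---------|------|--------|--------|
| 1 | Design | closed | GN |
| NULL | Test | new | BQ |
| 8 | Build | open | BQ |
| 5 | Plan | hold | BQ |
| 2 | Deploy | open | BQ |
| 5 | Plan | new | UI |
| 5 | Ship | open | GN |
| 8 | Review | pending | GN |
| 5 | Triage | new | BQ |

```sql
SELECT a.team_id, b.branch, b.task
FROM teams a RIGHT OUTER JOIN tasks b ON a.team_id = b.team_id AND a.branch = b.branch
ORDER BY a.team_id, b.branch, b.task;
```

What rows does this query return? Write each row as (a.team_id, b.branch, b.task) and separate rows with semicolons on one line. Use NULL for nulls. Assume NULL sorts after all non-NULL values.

RIGHT JOIN keeps every row from `tasks`; unmatched rows get NULL for `teams`'s columns.
Matching on a.team_id = b.team_id AND a.branch = b.branch. A NULL in a compared column never satisfies the condition.
- a row (team_id=1, branch=BQ): no match.
- a row (team_id=1, branch=UI): no match.
- a row (team_id=4, branch=UI): no match.
- a row (team_id=1, branch=GN): matches 1 b row(s) → 1 output row(s).
- a row (team_id=4, branch=UI): no match.
- a row (team_id=NULL, branch=GN): no match.
- 8 row(s) from b found no a partner → padded with NULL.
After projecting and ordering:
a.team_id | b.branch | b.task
1 | GN | Design
NULL | BQ | Build
NULL | BQ | Deploy
NULL | BQ | Plan
NULL | BQ | Test
NULL | BQ | Triage
NULL | GN | Review
NULL | GN | Ship
NULL | UI | Plan

(1, GN, Design); (NULL, BQ, Build); (NULL, BQ, Deploy); (NULL, BQ, Plan); (NULL, BQ, Test); (NULL, BQ, Triage); (NULL, GN, Review); (NULL, GN, Ship); (NULL, UI, Plan)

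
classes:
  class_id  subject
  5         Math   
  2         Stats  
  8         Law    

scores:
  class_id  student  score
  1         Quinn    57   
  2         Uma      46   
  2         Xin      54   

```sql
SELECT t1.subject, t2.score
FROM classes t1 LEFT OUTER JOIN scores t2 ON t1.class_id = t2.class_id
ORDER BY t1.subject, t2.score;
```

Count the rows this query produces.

LEFT JOIN keeps every row from `classes`; unmatched rows get NULL for `scores`'s columns.
Matching on t1.class_id = t2.class_id.
- t1 row (class_id=5): no match → kept, t2 columns NULL.
- t1 row (class_id=2): matches 2 t2 row(s) → 2 output row(s).
- t1 row (class_id=8): no match → kept, t2 columns NULL.
Total: 2 matched + 2 padded = 4 rows.

4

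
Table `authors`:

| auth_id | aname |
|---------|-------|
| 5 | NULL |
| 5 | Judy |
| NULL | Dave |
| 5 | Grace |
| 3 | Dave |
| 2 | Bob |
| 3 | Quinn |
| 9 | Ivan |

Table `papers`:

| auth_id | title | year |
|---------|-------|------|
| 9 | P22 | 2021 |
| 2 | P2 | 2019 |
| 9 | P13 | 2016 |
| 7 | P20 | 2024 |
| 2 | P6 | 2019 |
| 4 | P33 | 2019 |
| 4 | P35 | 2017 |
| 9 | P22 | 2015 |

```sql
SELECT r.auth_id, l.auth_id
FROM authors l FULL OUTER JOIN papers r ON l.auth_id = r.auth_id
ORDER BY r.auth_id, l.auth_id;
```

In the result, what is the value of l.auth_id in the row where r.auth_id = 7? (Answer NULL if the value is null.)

FULL OUTER JOIN keeps every row from both sides; unmatched rows get NULL for the other side's columns.
Matching on l.auth_id = r.auth_id. A NULL in a compared column never satisfies the condition.
- l row (auth_id=5): no match → kept, r columns NULL.
- l row (auth_id=5): no match → kept, r columns NULL.
- l row (auth_id=NULL): no match → kept, r columns NULL.
- l row (auth_id=5): no match → kept, r columns NULL.
- l row (auth_id=3): no match → kept, r columns NULL.
- l row (auth_id=2): matches 2 r row(s) → 2 output row(s).
- l row (auth_id=3): no match → kept, r columns NULL.
- l row (auth_id=9): matches 3 r row(s) → 3 output row(s).
- 3 r row(s) had no l match → kept, l columns NULL.

NULL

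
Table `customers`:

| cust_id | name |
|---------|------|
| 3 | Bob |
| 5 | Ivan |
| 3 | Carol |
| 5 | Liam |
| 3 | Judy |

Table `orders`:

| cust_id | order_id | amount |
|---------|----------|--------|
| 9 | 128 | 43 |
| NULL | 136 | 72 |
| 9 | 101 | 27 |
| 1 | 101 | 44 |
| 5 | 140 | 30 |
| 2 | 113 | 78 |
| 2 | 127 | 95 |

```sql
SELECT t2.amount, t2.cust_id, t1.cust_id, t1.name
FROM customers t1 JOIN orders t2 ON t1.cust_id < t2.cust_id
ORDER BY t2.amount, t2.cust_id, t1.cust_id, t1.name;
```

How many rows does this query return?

INNER JOIN keeps only pairs where the ON condition holds.
Matching on t1.cust_id < t2.cust_id. A NULL in a compared column never satisfies the condition.
Matched pairs: 13.
Total: 13 rows.

13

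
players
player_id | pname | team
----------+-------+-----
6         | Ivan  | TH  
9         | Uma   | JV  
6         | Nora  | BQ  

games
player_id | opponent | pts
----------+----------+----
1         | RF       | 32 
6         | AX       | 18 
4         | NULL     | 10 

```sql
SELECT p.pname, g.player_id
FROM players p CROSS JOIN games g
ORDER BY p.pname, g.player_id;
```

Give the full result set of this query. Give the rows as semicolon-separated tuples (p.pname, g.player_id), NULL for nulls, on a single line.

CROSS JOIN pairs every row of `players` with every row of `games`: 3 × 3 = 9 rows.

(Ivan, 1); (Ivan, 4); (Ivan, 6); (Nora, 1); (Nora, 4); (Nora, 6); (Uma, 1); (Uma, 4); (Uma, 6)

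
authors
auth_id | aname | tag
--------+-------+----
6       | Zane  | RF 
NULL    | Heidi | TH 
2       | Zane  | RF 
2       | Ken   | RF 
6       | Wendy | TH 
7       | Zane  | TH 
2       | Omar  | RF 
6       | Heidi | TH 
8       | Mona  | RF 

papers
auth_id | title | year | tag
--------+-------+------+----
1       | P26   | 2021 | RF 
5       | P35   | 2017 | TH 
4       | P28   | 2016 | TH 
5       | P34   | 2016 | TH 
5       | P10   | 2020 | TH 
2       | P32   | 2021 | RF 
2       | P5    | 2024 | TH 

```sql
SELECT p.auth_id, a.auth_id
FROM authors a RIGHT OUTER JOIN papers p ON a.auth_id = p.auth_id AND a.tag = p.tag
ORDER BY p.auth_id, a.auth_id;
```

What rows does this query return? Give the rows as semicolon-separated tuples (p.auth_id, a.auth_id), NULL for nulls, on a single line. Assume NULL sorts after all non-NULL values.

RIGHT JOIN keeps every row from `papers`; unmatched rows get NULL for `authors`'s columns.
Matching on a.auth_id = p.auth_id AND a.tag = p.tag. A NULL in a compared column never satisfies the condition.
Matched pairs: 3; unmatched p rows kept: 6.

(1, NULL); (2, 2); (2, 2); (2, 2); (2, NULL); (4, NULL); (5, NULL); (5, NULL); (5, NULL)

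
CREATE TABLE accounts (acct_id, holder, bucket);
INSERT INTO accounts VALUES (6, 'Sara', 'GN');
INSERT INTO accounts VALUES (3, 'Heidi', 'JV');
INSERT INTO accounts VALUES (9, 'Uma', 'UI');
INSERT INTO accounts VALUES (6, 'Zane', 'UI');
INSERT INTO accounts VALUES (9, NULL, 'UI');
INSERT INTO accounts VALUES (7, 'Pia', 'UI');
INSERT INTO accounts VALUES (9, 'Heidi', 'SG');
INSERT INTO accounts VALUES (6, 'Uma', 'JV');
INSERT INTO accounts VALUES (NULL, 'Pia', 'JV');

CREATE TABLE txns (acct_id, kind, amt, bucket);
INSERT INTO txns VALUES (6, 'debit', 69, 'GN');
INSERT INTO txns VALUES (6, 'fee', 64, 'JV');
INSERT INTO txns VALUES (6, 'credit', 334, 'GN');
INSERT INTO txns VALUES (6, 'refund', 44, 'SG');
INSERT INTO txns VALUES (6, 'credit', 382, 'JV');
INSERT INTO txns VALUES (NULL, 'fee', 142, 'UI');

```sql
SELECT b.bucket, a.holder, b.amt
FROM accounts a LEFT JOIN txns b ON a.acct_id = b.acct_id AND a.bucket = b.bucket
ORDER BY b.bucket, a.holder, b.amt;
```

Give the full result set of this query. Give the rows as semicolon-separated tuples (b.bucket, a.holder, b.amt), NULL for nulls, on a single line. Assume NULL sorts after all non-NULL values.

(GN, Sara, 69); (GN, Sara, 334); (JV, Uma, 64); (JV, Uma, 382); (NULL, Heidi, NULL); (NULL, Heidi, NULL); (NULL, Pia, NULL); (NULL, Pia, NULL); (NULL, Uma, NULL); (NULL, Zane, NULL); (NULL, NULL, NULL)

LEFT JOIN keeps every row from `accounts`; unmatched rows get NULL for `txns`'s columns.
Matching on a.acct_id = b.acct_id AND a.bucket = b.bucket. A NULL in a compared column never satisfies the condition.
Matched pairs: 4; unmatched a rows kept: 7.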